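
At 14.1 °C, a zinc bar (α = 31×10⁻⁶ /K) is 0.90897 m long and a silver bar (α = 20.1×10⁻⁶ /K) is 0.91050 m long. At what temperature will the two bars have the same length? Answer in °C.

Equal length when α₁L₁ΔT − α₂L₂ΔT = L₂ − L₁ = 1.53×10⁻³ m
α₁L₁ = 2.817807×10⁻⁵, α₂L₂ = 1.830105×10⁻⁵ → Δ(αL) = 9.87702×10⁻⁶ m/K
ΔT = 1.53×10⁻³ / 9.87702×10⁻⁶ = 154.905 K, so T = 14.1 + 154.905 = 169.005 °C

T = 169.0 °C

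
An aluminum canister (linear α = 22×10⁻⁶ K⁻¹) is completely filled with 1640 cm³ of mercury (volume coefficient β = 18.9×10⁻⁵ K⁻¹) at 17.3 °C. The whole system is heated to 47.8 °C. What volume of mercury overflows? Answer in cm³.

The canister also expands: β_container ≈ 3α = 6.6×10⁻⁵ /K
Net overflow = V₀(β_liq − 3α_cont)ΔT
β − 3α = 1.89×10⁻⁴ − 6.6×10⁻⁵ = 1.23×10⁻⁴ /K; ΔT = 30.5 K
ΔV = 1640 × 1.23×10⁻⁴ × 30.5 = 6.15 cm³

6.15 cm³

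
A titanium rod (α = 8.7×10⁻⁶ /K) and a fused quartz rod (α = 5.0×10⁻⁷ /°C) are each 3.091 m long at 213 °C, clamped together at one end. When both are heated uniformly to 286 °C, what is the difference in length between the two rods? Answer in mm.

ΔT = 73 K
titanium: ΔL = 8.7×10⁻⁶ × 3.091 m × 73 = 1.9631×10⁻³ m = 1.9631 mm
fused quartz: ΔL = 5.0×10⁻⁷ × 3.091 m × 73 = 1.1282×10⁻⁴ m = 0.11282 mm
difference = 1.9631 − 0.11282 = 1.85028 mm

1.85 mm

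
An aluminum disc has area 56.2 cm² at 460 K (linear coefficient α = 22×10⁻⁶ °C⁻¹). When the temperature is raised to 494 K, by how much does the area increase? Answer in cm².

Area coefficient ≈ 2α; |ΔT| = 34 K
ΔA = 2αA₀ΔT = 2(22×10⁻⁶)(56.2)(34) = 0.0841 cm²

ΔA = 0.0841 cm²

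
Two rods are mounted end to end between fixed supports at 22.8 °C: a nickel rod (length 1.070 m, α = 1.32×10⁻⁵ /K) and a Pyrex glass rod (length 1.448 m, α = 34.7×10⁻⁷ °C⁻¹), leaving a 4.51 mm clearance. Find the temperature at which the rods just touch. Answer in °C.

α₁L₁ = 1.4124×10⁻⁵ m/K, α₂L₂ = 5.02456×10⁻⁶ m/K → total 1.914856×10⁻⁵ m/K
ΔT = g/(α₁L₁+α₂L₂) = 4.51×10⁻³ / 1.914856×10⁻⁵ = 235.53 K
T = 22.8 + 235.53 = 258.33 °C

T = 258 °C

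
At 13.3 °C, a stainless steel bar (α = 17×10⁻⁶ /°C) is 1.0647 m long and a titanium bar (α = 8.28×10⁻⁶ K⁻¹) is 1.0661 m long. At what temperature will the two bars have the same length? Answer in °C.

L₁(1 + α₁ΔT) = L₂(1 + α₂ΔT) ⇒ ΔT = (L₂ − L₁)/(α₁L₁ − α₂L₂)
L₂ − L₁ = 1.0661 − 1.0647 = 1.40×10⁻³ m
α₁L₁ − α₂L₂ = 17×10⁻⁶×1.0647 − 8.28×10⁻⁶×1.0661 = 9.272592×10⁻⁶ m/K
ΔT = 1.40×10⁻³ / 9.272592×10⁻⁶ = 150.983 K
T = 13.3 + 150.983 = 164.283 °C

T = 164.3 °C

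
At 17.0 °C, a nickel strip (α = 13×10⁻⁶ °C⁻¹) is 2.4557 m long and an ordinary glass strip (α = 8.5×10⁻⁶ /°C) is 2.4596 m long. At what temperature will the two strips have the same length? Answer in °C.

L₁(1 + α₁ΔT) = L₂(1 + α₂ΔT) ⇒ ΔT = (L₂ − L₁)/(α₁L₁ − α₂L₂)
L₂ − L₁ = 2.4596 − 2.4557 = 3.90×10⁻³ m
α₁L₁ − α₂L₂ = 13×10⁻⁶×2.4557 − 8.5×10⁻⁶×2.4596 = 1.10175×10⁻⁵ m/K
ΔT = 3.90×10⁻³ / 1.10175×10⁻⁵ = 353.982 K
T = 17.0 + 353.982 = 370.982 °C

T = 371.0 °C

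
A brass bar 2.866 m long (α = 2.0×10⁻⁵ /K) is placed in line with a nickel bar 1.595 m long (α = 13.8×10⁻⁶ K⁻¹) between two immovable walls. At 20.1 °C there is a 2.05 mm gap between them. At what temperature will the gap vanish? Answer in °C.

Gap closes when ΔL₁ + ΔL₂ = 2.05 mm = 2.05×10⁻³ m
(α₁L₁ + α₂L₂)ΔT = g
α₁L₁ + α₂L₂ = 2.0×10⁻⁵×2.866 + 13.8×10⁻⁶×1.595 = 7.9331×10⁻⁵ m/K
ΔT = 2.05×10⁻³ / 7.9331×10⁻⁵ = 25.841 K
T = 20.1 + 25.841 = 45.941 °C

T = 45.9 °C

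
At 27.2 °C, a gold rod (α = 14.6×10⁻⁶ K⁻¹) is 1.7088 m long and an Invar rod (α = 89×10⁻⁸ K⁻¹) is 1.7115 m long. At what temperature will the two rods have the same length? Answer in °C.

Equal length when α₁L₁ΔT − α₂L₂ΔT = L₂ − L₁ = 2.70×10⁻³ m
α₁L₁ = 2.494848×10⁻⁵, α₂L₂ = 1.523235×10⁻⁶ → Δ(αL) = 2.3425245×10⁻⁵ m/K
ΔT = 2.70×10⁻³ / 2.3425245×10⁻⁵ = 115.260 K, so T = 27.2 + 115.260 = 142.460 °C

T = 142.5 °C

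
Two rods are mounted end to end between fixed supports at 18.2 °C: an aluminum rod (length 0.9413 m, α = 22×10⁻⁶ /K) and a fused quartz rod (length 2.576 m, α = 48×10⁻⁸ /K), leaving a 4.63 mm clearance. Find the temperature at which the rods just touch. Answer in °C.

Gap closes when ΔL₁ + ΔL₂ = 4.63 mm = 4.63×10⁻³ m
(α₁L₁ + α₂L₂)ΔT = g
α₁L₁ + α₂L₂ = 22×10⁻⁶×0.9413 + 48×10⁻⁸×2.576 = 2.194508×10⁻⁵ m/K
ΔT = 4.63×10⁻³ / 2.194508×10⁻⁵ = 210.98 K
T = 18.2 + 210.98 = 229.18 °C

T = 229 °C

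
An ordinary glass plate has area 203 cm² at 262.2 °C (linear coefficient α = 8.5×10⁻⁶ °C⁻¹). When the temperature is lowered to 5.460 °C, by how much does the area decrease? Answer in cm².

Area coefficient ≈ 2α; |ΔT| = 256.740 K
ΔA = 2αA₀ΔT = 2(8.5×10⁻⁶)(203)(256.740) = 0.886 cm²

ΔA = 0.886 cm²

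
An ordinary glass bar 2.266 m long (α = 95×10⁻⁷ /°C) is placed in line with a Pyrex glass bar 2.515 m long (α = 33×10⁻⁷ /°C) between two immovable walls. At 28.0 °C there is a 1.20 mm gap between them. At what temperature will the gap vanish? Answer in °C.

α₁L₁ = 2.1527×10⁻⁵ m/K, α₂L₂ = 8.2995×10⁻⁶ m/K → total 2.98265×10⁻⁵ m/K
ΔT = g/(α₁L₁+α₂L₂) = 1.20×10⁻³ / 2.98265×10⁻⁵ = 40.233 K
T = 28.0 + 40.233 = 68.233 °C

T = 68.2 °C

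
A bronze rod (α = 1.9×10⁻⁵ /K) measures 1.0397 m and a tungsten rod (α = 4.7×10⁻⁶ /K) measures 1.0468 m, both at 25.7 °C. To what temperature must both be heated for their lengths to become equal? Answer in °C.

T = 504.3 °C

Equal length when α₁L₁ΔT − α₂L₂ΔT = L₂ − L₁ = 7.10×10⁻³ m
α₁L₁ = 1.97543×10⁻⁵, α₂L₂ = 4.91996×10⁻⁶ → Δ(αL) = 1.483434×10⁻⁵ m/K
ΔT = 7.10×10⁻³ / 1.483434×10⁻⁵ = 478.619 K, so T = 25.7 + 478.619 = 504.319 °C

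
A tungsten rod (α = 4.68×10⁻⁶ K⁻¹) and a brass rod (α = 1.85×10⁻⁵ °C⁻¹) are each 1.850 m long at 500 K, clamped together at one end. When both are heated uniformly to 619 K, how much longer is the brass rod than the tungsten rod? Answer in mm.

ΔT = 119 K
tungsten: ΔL = 4.68×10⁻⁶ × 1.850 m × 119 = 1.0303×10⁻³ m = 1.0303 mm
brass: ΔL = 1.85×10⁻⁵ × 1.850 m × 119 = 4.0728×10⁻³ m = 4.0728 mm
difference = 4.0728 − 1.0303 = 3.0425 mm

3.04 mm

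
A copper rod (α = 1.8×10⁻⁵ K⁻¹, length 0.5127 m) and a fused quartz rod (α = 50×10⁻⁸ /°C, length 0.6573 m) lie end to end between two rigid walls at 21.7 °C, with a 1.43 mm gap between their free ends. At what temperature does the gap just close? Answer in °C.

Gap closes when ΔL₁ + ΔL₂ = 1.43 mm = 1.43×10⁻³ m
(α₁L₁ + α₂L₂)ΔT = g
α₁L₁ + α₂L₂ = 1.8×10⁻⁵×0.5127 + 50×10⁻⁸×0.6573 = 9.55725×10⁻⁶ m/K
ΔT = 1.43×10⁻³ / 9.55725×10⁻⁶ = 149.62 K
T = 21.7 + 149.62 = 171.32 °C

T = 171 °C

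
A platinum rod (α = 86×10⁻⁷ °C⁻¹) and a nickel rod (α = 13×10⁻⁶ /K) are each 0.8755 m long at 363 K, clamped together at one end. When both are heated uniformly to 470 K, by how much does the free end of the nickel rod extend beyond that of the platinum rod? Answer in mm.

0.412 mm

ΔT = 107 K
platinum: ΔL = 86×10⁻⁷ × 0.8755 m × 107 = 8.0564×10⁻⁴ m = 0.80564 mm
nickel: ΔL = 13×10⁻⁶ × 0.8755 m × 107 = 1.2178×10⁻³ m = 1.2178 mm
difference = 1.2178 − 0.80564 = 0.41216 mm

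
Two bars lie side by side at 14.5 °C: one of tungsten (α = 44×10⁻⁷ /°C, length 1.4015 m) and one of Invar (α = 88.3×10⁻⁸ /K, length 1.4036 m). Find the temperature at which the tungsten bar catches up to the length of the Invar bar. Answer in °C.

T = 440.7 °C

Equal length when α₁L₁ΔT − α₂L₂ΔT = L₂ − L₁ = 2.10×10⁻³ m
α₁L₁ = 6.1666×10⁻⁶, α₂L₂ = 1.2393788×10⁻⁶ → Δ(αL) = 4.9272212×10⁻⁶ m/K
ΔT = 2.10×10⁻³ / 4.9272212×10⁻⁶ = 426.204 K, so T = 14.5 + 426.204 = 440.704 °C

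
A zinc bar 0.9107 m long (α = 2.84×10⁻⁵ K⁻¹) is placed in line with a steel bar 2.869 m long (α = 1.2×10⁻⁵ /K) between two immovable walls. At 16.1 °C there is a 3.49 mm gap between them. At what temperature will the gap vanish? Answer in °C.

α₁L₁ = 2.586388×10⁻⁵ m/K, α₂L₂ = 3.4428×10⁻⁵ m/K → total 6.029188×10⁻⁵ m/K
ΔT = g/(α₁L₁+α₂L₂) = 3.49×10⁻³ / 6.029188×10⁻⁵ = 57.885 K
T = 16.1 + 57.885 = 73.985 °C

T = 74.0 °C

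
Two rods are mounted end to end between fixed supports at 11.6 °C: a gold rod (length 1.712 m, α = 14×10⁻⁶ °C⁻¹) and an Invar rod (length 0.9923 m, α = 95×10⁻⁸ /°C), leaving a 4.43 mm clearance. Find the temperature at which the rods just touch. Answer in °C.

Gap closes when ΔL₁ + ΔL₂ = 4.43 mm = 4.43×10⁻³ m
(α₁L₁ + α₂L₂)ΔT = g
α₁L₁ + α₂L₂ = 14×10⁻⁶×1.712 + 95×10⁻⁸×0.9923 = 2.4910685×10⁻⁵ m/K
ΔT = 4.43×10⁻³ / 2.4910685×10⁻⁵ = 177.84 K
T = 11.6 + 177.84 = 189.44 °C

T = 189 °C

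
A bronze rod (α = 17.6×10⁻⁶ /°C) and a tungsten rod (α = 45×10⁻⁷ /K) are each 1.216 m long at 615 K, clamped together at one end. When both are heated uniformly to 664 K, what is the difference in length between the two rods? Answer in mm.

ΔT = 49 K
bronze: ΔL = 17.6×10⁻⁶ × 1.216 m × 49 = 1.0487×10⁻³ m = 1.0487 mm
tungsten: ΔL = 45×10⁻⁷ × 1.216 m × 49 = 2.6813×10⁻⁴ m = 0.26813 mm
difference = 1.0487 − 0.26813 = 0.78057 mm

0.781 mm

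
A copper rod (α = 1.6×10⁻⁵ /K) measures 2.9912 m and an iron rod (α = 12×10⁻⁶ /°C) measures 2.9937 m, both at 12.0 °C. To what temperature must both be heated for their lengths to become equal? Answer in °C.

T = 221.5 °C

Equal length when α₁L₁ΔT − α₂L₂ΔT = L₂ − L₁ = 2.50×10⁻³ m
α₁L₁ = 4.78592×10⁻⁵, α₂L₂ = 3.59244×10⁻⁵ → Δ(αL) = 1.19348×10⁻⁵ m/K
ΔT = 2.50×10⁻³ / 1.19348×10⁻⁵ = 209.471 K, so T = 12.0 + 209.471 = 221.471 °C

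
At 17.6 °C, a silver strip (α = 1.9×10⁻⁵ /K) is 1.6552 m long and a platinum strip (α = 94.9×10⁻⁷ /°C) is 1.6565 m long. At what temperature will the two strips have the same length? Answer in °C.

T = 100.3 °C

L₁(1 + α₁ΔT) = L₂(1 + α₂ΔT) ⇒ ΔT = (L₂ − L₁)/(α₁L₁ − α₂L₂)
L₂ − L₁ = 1.6565 − 1.6552 = 1.30×10⁻³ m
α₁L₁ − α₂L₂ = 1.9×10⁻⁵×1.6552 − 94.9×10⁻⁷×1.6565 = 1.5728615×10⁻⁵ m/K
ΔT = 1.30×10⁻³ / 1.5728615×10⁻⁵ = 82.652 K
T = 17.6 + 82.652 = 100.252 °C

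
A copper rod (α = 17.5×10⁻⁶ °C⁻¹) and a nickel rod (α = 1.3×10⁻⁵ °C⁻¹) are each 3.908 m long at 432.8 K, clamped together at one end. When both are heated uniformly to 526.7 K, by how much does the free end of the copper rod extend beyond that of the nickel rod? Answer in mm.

1.65 mm

ΔT = 93.9 K
copper: ΔL = 17.5×10⁻⁶ × 3.908 m × 93.9 = 6.4218×10⁻³ m = 6.4218 mm
nickel: ΔL = 1.3×10⁻⁵ × 3.908 m × 93.9 = 4.7705×10⁻³ m = 4.7705 mm
difference = 6.4218 − 4.7705 = 1.6513 mm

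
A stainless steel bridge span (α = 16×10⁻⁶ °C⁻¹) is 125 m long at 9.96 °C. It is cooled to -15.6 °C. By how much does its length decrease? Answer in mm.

|ΔT| = |-15.6 − 9.96| = 25.56 K
ΔL = αL₀ΔT = (16×10⁻⁶)(125)(25.56) = 5.11×10⁻² m

ΔL = 51.1 mm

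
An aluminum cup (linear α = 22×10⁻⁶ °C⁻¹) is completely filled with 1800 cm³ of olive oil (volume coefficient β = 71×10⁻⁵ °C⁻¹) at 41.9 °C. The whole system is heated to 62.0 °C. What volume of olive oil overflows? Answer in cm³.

The cup also expands: β_container ≈ 3α = 6.6×10⁻⁵ /K
Net overflow = V₀(β_liq − 3α_cont)ΔT
β − 3α = 7.10×10⁻⁴ − 6.6×10⁻⁵ = 6.44×10⁻⁴ /K; ΔT = 20.1 K
ΔV = 1800 × 6.44×10⁻⁴ × 20.1 = 23.3 cm³

23.3 cm³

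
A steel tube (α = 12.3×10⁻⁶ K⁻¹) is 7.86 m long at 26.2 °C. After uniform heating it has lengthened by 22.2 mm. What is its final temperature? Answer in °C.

T = 256 °C

ΔL = αL₀ΔT ⇒ ΔT = ΔL / (αL₀)
ΔT = 22.2×10⁻³ m / (12.3×10⁻⁶ × 7.86 m) = 229.63 K
T = 26.2 + 229.63 = 255.83 °C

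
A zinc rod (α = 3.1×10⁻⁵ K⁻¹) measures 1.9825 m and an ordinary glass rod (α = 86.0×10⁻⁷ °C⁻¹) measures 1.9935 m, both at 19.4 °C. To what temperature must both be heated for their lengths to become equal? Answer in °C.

T = 267.6 °C

L₁(1 + α₁ΔT) = L₂(1 + α₂ΔT) ⇒ ΔT = (L₂ − L₁)/(α₁L₁ − α₂L₂)
L₂ − L₁ = 1.9935 − 1.9825 = 1.10×10⁻² m
α₁L₁ − α₂L₂ = 3.1×10⁻⁵×1.9825 − 86.0×10⁻⁷×1.9935 = 4.43134×10⁻⁵ m/K
ΔT = 1.10×10⁻² / 4.43134×10⁻⁵ = 248.232 K
T = 19.4 + 248.232 = 267.632 °C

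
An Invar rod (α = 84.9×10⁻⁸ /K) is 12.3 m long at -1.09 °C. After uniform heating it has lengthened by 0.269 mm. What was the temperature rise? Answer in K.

ΔL = αL₀ΔT ⇒ ΔT = ΔL / (αL₀)
ΔT = 0.269×10⁻³ m / (84.9×10⁻⁸ × 12.3 m) = 25.760 K

ΔT = 25.8 K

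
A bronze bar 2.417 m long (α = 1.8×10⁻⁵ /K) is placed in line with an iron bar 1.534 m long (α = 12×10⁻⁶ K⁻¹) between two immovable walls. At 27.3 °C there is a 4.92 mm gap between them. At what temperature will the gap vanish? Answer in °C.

α₁L₁ = 4.3506×10⁻⁵ m/K, α₂L₂ = 1.8408×10⁻⁵ m/K → total 6.1914×10⁻⁵ m/K
ΔT = g/(α₁L₁+α₂L₂) = 4.92×10⁻³ / 6.1914×10⁻⁵ = 79.47 K
T = 27.3 + 79.47 = 106.77 °C

T = 107 °C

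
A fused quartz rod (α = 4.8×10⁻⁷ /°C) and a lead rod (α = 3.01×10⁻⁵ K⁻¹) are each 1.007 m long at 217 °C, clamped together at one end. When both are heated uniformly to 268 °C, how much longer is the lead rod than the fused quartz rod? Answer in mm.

ΔT = 51 K
fused quartz: ΔL = 4.8×10⁻⁷ × 1.007 m × 51 = 2.4651×10⁻⁵ m = 0.024651 mm
lead: ΔL = 3.01×10⁻⁵ × 1.007 m × 51 = 1.5458×10⁻³ m = 1.5458 mm
difference = 1.5458 − 0.024651 = 1.521149 mm

1.52 mm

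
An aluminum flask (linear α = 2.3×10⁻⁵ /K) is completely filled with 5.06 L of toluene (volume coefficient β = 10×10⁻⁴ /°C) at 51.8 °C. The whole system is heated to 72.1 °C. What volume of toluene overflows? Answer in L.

The flask also expands: β_container ≈ 3α = 6.9×10⁻⁵ /K
Net overflow = V₀(β_liq − 3α_cont)ΔT
β − 3α = 1.00×10⁻³ − 6.9×10⁻⁵ = 9.31×10⁻⁴ /K; ΔT = 20.3 K
ΔV = 5.06 × 9.31×10⁻⁴ × 20.3 = 0.0956 L

0.0956 L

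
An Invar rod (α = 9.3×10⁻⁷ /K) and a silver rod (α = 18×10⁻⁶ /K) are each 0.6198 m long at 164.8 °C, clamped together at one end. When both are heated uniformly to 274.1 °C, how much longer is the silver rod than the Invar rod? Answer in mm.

1.16 mm

ΔT = 109.3 K
Invar: ΔL = 9.3×10⁻⁷ × 0.6198 m × 109.3 = 6.3002×10⁻⁵ m = 0.063002 mm
silver: ΔL = 18×10⁻⁶ × 0.6198 m × 109.3 = 1.2194×10⁻³ m = 1.2194 mm
difference = 1.2194 − 0.063002 = 1.156398 mm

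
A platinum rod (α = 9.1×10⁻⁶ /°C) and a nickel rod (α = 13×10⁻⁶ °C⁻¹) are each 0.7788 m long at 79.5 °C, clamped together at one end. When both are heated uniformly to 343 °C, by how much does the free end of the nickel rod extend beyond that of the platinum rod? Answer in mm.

0.800 mm

ΔT = 263.5 K
platinum: ΔL = 9.1×10⁻⁶ × 0.7788 m × 263.5 = 1.8674×10⁻³ m = 1.8674 mm
nickel: ΔL = 13×10⁻⁶ × 0.7788 m × 263.5 = 2.6678×10⁻³ m = 2.6678 mm
difference = 2.6678 − 1.8674 = 0.8004 mm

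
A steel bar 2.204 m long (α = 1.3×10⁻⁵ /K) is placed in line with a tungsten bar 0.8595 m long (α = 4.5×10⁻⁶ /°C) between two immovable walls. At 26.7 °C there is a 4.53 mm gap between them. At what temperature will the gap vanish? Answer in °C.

α₁L₁ = 2.8652×10⁻⁵ m/K, α₂L₂ = 3.86775×10⁻⁶ m/K → total 3.251975×10⁻⁵ m/K
ΔT = g/(α₁L₁+α₂L₂) = 4.53×10⁻³ / 3.251975×10⁻⁵ = 139.30 K
T = 26.7 + 139.30 = 166.00 °C

T = 166 °C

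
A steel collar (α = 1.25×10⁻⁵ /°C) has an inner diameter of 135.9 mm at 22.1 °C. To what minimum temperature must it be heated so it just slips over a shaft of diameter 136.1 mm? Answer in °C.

T = 140 °C

Required Δd = 136.1 − 135.9 = 0.2 mm
Δd = αd₀ΔT ⇒ ΔT = Δd/(αd₀) = 0.2 / (1.25×10⁻⁵ × 135.9) = 117.73 K
T_min = 22.1 + 117.73 = 139.83 °C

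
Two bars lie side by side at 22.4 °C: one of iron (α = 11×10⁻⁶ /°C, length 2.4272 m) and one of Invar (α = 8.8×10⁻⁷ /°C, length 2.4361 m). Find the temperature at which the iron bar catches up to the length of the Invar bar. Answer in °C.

T = 384.8 °C

L₁(1 + α₁ΔT) = L₂(1 + α₂ΔT) ⇒ ΔT = (L₂ − L₁)/(α₁L₁ − α₂L₂)
L₂ − L₁ = 2.4361 − 2.4272 = 8.90×10⁻³ m
α₁L₁ − α₂L₂ = 11×10⁻⁶×2.4272 − 8.8×10⁻⁷×2.4361 = 2.4555432×10⁻⁵ m/K
ΔT = 8.90×10⁻³ / 2.4555432×10⁻⁵ = 362.445 K
T = 22.4 + 362.445 = 384.845 °C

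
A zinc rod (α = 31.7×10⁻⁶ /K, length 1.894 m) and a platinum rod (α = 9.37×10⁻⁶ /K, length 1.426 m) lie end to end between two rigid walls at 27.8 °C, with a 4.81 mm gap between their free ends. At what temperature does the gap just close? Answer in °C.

Gap closes when ΔL₁ + ΔL₂ = 4.81 mm = 4.81×10⁻³ m
(α₁L₁ + α₂L₂)ΔT = g
α₁L₁ + α₂L₂ = 31.7×10⁻⁶×1.894 + 9.37×10⁻⁶×1.426 = 7.340142×10⁻⁵ m/K
ΔT = 4.81×10⁻³ / 7.340142×10⁻⁵ = 65.530 K
T = 27.8 + 65.530 = 93.330 °C

T = 93.3 °C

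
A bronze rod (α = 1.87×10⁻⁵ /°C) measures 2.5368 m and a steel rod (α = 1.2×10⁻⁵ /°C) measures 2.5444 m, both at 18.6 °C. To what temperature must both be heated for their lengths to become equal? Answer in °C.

L₁(1 + α₁ΔT) = L₂(1 + α₂ΔT) ⇒ ΔT = (L₂ − L₁)/(α₁L₁ − α₂L₂)
L₂ − L₁ = 2.5444 − 2.5368 = 7.60×10⁻³ m
α₁L₁ − α₂L₂ = 1.87×10⁻⁵×2.5368 − 1.2×10⁻⁵×2.5444 = 1.690536×10⁻⁵ m/K
ΔT = 7.60×10⁻³ / 1.690536×10⁻⁵ = 449.562 K
T = 18.6 + 449.562 = 468.162 °C

T = 468.2 °C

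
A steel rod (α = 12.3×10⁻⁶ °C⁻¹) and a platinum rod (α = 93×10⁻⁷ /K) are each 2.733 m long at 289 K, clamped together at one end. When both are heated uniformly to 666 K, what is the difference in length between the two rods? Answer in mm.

3.09 mm

ΔT = 377 K
steel: ΔL = 12.3×10⁻⁶ × 2.733 m × 377 = 1.2673×10⁻² m = 12.673 mm
platinum: ΔL = 93×10⁻⁷ × 2.733 m × 377 = 9.5822×10⁻³ m = 9.5822 mm
difference = 12.673 − 9.5822 = 3.0908 mm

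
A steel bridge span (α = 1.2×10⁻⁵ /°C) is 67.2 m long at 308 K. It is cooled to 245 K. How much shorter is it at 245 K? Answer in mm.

ΔL = 50.8 mm

|ΔT| = |245 − 308| = 63 K
ΔL = αL₀ΔT = (1.2×10⁻⁵)(67.2)(63) = 5.08×10⁻² m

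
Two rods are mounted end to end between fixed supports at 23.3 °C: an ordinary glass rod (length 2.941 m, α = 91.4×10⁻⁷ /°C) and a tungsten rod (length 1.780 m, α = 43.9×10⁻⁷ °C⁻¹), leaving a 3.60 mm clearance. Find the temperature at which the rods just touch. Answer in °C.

α₁L₁ = 2.688074×10⁻⁵ m/K, α₂L₂ = 7.8142×10⁻⁶ m/K → total 3.469494×10⁻⁵ m/K
ΔT = g/(α₁L₁+α₂L₂) = 3.60×10⁻³ / 3.469494×10⁻⁵ = 103.76 K
T = 23.3 + 103.76 = 127.06 °C

T = 127 °C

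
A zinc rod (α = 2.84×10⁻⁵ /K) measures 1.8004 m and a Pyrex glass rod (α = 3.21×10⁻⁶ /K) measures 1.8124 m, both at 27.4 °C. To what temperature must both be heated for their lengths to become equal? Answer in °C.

Equal length when α₁L₁ΔT − α₂L₂ΔT = L₂ − L₁ = 1.20×10⁻² m
α₁L₁ = 5.113136×10⁻⁵, α₂L₂ = 5.817804×10⁻⁶ → Δ(αL) = 4.5313556×10⁻⁵ m/K
ΔT = 1.20×10⁻² / 4.5313556×10⁻⁵ = 264.821 K, so T = 27.4 + 264.821 = 292.221 °C

T = 292.2 °C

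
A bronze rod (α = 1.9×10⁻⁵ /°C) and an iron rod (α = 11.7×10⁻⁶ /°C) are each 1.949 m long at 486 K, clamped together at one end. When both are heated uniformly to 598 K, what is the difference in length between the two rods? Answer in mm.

ΔT = 112 K
bronze: ΔL = 1.9×10⁻⁵ × 1.949 m × 112 = 4.1475×10⁻³ m = 4.1475 mm
iron: ΔL = 11.7×10⁻⁶ × 1.949 m × 112 = 2.5540×10⁻³ m = 2.5540 mm
difference = 4.1475 − 2.5540 = 1.5935 mm

1.59 mm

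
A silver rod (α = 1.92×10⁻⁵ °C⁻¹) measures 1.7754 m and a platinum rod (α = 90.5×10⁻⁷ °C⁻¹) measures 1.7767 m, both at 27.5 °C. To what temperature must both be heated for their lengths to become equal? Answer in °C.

T = 99.69 °C

Equal length when α₁L₁ΔT − α₂L₂ΔT = L₂ − L₁ = 1.30×10⁻³ m
α₁L₁ = 3.408768×10⁻⁵, α₂L₂ = 1.6079135×10⁻⁵ → Δ(αL) = 1.8008545×10⁻⁵ m/K
ΔT = 1.30×10⁻³ / 1.8008545×10⁻⁵ = 72.1880 K, so T = 27.5 + 72.1880 = 99.6880 °C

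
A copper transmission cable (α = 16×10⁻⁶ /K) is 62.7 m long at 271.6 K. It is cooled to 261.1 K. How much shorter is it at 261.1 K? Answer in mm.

ΔL = 10.5 mm

|ΔT| = |261.1 − 271.6| = 10.5 K
ΔL = αL₀ΔT = (16×10⁻⁶)(62.7)(10.5) = 1.05×10⁻² m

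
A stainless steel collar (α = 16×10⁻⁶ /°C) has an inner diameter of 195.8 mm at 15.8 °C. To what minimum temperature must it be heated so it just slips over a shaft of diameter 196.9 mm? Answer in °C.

T = 367 °C

Required Δd = 196.9 − 195.8 = 1.1 mm
Δd = αd₀ΔT ⇒ ΔT = Δd/(αd₀) = 1.1 / (16×10⁻⁶ × 195.8) = 351.12 K
T_min = 15.8 + 351.12 = 366.92 °C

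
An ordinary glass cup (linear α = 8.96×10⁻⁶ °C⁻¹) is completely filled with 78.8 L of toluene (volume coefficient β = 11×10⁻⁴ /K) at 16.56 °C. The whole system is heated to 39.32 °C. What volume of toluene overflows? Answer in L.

The cup also expands: β_container ≈ 3α = 2.688×10⁻⁵ /K
Net overflow = V₀(β_liq − 3α_cont)ΔT
β − 3α = 1.10×10⁻³ − 2.688×10⁻⁵ = 1.07312×10⁻³ /K; ΔT = 22.76 K
ΔV = 78.8 × 1.07312×10⁻³ × 22.76 = 1.92 L

1.92 L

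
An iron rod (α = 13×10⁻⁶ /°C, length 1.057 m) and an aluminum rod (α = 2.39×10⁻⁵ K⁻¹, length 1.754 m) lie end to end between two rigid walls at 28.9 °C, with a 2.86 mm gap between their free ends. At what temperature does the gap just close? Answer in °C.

T = 80.3 °C

α₁L₁ = 1.3741×10⁻⁵ m/K, α₂L₂ = 4.19206×10⁻⁵ m/K → total 5.56616×10⁻⁵ m/K
ΔT = g/(α₁L₁+α₂L₂) = 2.86×10⁻³ / 5.56616×10⁻⁵ = 51.382 K
T = 28.9 + 51.382 = 80.282 °C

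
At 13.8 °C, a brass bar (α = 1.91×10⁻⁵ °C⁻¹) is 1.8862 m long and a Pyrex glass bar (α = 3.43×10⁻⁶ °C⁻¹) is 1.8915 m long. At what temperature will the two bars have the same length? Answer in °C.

T = 193.2 °C

Equal length when α₁L₁ΔT − α₂L₂ΔT = L₂ − L₁ = 5.30×10⁻³ m
α₁L₁ = 3.602642×10⁻⁵, α₂L₂ = 6.487845×10⁻⁶ → Δ(αL) = 2.9538575×10⁻⁵ m/K
ΔT = 5.30×10⁻³ / 2.9538575×10⁻⁵ = 179.426 K, so T = 13.8 + 179.426 = 193.226 °C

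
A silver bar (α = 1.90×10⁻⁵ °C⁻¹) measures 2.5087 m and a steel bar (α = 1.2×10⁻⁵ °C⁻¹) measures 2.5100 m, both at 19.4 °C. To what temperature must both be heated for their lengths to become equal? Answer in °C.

L₁(1 + α₁ΔT) = L₂(1 + α₂ΔT) ⇒ ΔT = (L₂ − L₁)/(α₁L₁ − α₂L₂)
L₂ − L₁ = 2.5100 − 2.5087 = 1.30×10⁻³ m
α₁L₁ − α₂L₂ = 1.90×10⁻⁵×2.5087 − 1.2×10⁻⁵×2.5100 = 1.75453×10⁻⁵ m/K
ΔT = 1.30×10⁻³ / 1.75453×10⁻⁵ = 74.0939 K
T = 19.4 + 74.0939 = 93.4939 °C

T = 93.49 °C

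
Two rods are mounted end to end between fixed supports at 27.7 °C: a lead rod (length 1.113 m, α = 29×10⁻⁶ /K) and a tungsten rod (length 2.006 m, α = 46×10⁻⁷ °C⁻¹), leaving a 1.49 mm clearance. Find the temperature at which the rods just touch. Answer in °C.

α₁L₁ = 3.2277×10⁻⁵ m/K, α₂L₂ = 9.2276×10⁻⁶ m/K → total 4.15046×10⁻⁵ m/K
ΔT = g/(α₁L₁+α₂L₂) = 1.49×10⁻³ / 4.15046×10⁻⁵ = 35.900 K
T = 27.7 + 35.900 = 63.600 °C

T = 63.6 °C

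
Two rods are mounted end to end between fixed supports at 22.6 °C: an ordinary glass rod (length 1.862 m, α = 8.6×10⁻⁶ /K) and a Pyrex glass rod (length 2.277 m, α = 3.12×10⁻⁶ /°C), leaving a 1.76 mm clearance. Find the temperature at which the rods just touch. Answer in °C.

T = 98.7 °C

Gap closes when ΔL₁ + ΔL₂ = 1.76 mm = 1.76×10⁻³ m
(α₁L₁ + α₂L₂)ΔT = g
α₁L₁ + α₂L₂ = 8.6×10⁻⁶×1.862 + 3.12×10⁻⁶×2.277 = 2.311744×10⁻⁵ m/K
ΔT = 1.76×10⁻³ / 2.311744×10⁻⁵ = 76.133 K
T = 22.6 + 76.133 = 98.733 °C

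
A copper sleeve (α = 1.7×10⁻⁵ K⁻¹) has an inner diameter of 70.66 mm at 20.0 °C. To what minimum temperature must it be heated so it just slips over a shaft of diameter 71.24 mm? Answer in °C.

T = 503 °C

Required Δd = 71.24 − 70.66 = 0.58 mm
Δd = αd₀ΔT ⇒ ΔT = Δd/(αd₀) = 0.58 / (1.7×10⁻⁵ × 70.66) = 482.84 K
T_min = 20.0 + 482.84 = 502.84 °C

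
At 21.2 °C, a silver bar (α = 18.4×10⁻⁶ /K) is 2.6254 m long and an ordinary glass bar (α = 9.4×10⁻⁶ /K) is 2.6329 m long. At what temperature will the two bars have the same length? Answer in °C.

Equal length when α₁L₁ΔT − α₂L₂ΔT = L₂ − L₁ = 7.50×10⁻³ m
α₁L₁ = 4.830736×10⁻⁵, α₂L₂ = 2.474926×10⁻⁵ → Δ(αL) = 2.35581×10⁻⁵ m/K
ΔT = 7.50×10⁻³ / 2.35581×10⁻⁵ = 318.362 K, so T = 21.2 + 318.362 = 339.562 °C

T = 339.6 °C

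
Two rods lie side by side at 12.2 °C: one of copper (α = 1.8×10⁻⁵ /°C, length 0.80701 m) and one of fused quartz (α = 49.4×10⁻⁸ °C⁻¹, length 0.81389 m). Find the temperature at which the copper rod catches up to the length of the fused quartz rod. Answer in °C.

L₁(1 + α₁ΔT) = L₂(1 + α₂ΔT) ⇒ ΔT = (L₂ − L₁)/(α₁L₁ − α₂L₂)
L₂ − L₁ = 0.81389 − 0.80701 = 6.88×10⁻³ m
α₁L₁ − α₂L₂ = 1.8×10⁻⁵×0.80701 − 49.4×10⁻⁸×0.81389 = 1.412411834×10⁻⁵ m/K
ΔT = 6.88×10⁻³ / 1.412411834×10⁻⁵ = 487.110 K
T = 12.2 + 487.110 = 499.310 °C

T = 499.3 °C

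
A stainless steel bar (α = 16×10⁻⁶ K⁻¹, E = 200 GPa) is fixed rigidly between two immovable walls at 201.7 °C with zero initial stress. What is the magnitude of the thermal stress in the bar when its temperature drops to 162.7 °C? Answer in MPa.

σ = 125 MPa

Fully constrained: the free strain ε = αΔT is blocked, so σ = Eε = EαΔT.
|ΔT| = 39.0 K
σ = 200×10⁹ × 16×10⁻⁶ × 39.0 = 1.25×10⁸ Pa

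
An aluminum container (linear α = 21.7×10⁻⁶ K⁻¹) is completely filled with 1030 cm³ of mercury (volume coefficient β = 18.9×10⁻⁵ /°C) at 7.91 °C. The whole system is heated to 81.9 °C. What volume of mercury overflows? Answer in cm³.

The container also expands: β_container ≈ 3α = 6.51×10⁻⁵ /K
Net overflow = V₀(β_liq − 3α_cont)ΔT
β − 3α = 1.89×10⁻⁴ − 6.51×10⁻⁵ = 1.239×10⁻⁴ /K; ΔT = 73.99 K
ΔV = 1030 × 1.239×10⁻⁴ × 73.99 = 9.44 cm³

9.44 cm³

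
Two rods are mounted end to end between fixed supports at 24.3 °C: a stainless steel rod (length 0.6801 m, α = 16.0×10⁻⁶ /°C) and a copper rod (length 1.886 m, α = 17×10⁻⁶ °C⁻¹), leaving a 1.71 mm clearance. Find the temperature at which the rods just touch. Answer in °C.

T = 64.1 °C

Gap closes when ΔL₁ + ΔL₂ = 1.71 mm = 1.71×10⁻³ m
(α₁L₁ + α₂L₂)ΔT = g
α₁L₁ + α₂L₂ = 16.0×10⁻⁶×0.6801 + 17×10⁻⁶×1.886 = 4.29436×10⁻⁵ m/K
ΔT = 1.71×10⁻³ / 4.29436×10⁻⁵ = 39.820 K
T = 24.3 + 39.820 = 64.120 °C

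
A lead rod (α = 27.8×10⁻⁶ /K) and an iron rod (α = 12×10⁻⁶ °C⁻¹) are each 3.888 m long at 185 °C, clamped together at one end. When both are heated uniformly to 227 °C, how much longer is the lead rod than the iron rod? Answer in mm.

2.58 mm

ΔT = 42 K
lead: ΔL = 27.8×10⁻⁶ × 3.888 m × 42 = 4.5396×10⁻³ m = 4.5396 mm
iron: ΔL = 12×10⁻⁶ × 3.888 m × 42 = 1.9596×10⁻³ m = 1.9596 mm
difference = 4.5396 − 1.9596 = 2.5800 mm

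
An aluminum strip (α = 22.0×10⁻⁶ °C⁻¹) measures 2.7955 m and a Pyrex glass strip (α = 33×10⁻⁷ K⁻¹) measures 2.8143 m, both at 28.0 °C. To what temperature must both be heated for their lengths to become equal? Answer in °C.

T = 388.1 °C

Equal length when α₁L₁ΔT − α₂L₂ΔT = L₂ − L₁ = 1.88×10⁻² m
α₁L₁ = 6.1501×10⁻⁵, α₂L₂ = 9.28719×10⁻⁶ → Δ(αL) = 5.221381×10⁻⁵ m/K
ΔT = 1.88×10⁻² / 5.221381×10⁻⁵ = 360.058 K, so T = 28.0 + 360.058 = 388.058 °C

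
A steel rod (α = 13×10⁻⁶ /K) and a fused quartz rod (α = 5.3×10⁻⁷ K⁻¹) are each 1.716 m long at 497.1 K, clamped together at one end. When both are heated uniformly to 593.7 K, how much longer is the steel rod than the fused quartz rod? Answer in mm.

ΔT = 96.6 K
steel: ΔL = 13×10⁻⁶ × 1.716 m × 96.6 = 2.1550×10⁻³ m = 2.1550 mm
fused quartz: ΔL = 5.3×10⁻⁷ × 1.716 m × 96.6 = 8.7856×10⁻⁵ m = 0.087856 mm
difference = 2.1550 − 0.087856 = 2.067144 mm

2.07 mm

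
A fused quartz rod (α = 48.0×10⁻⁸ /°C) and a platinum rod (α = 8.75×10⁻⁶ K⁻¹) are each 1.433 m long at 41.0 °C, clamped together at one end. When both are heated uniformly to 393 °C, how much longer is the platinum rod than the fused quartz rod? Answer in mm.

4.17 mm

ΔT = 352.0 K
fused quartz: ΔL = 48.0×10⁻⁸ × 1.433 m × 352.0 = 2.4212×10⁻⁴ m = 0.24212 mm
platinum: ΔL = 8.75×10⁻⁶ × 1.433 m × 352.0 = 4.4136×10⁻³ m = 4.4136 mm
difference = 4.4136 − 0.24212 = 4.17148 mm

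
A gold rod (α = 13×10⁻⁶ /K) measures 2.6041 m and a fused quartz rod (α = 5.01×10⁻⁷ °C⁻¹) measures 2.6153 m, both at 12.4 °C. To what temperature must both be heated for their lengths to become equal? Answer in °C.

T = 356.6 °C

Equal length when α₁L₁ΔT − α₂L₂ΔT = L₂ − L₁ = 1.12×10⁻² m
α₁L₁ = 3.38533×10⁻⁵, α₂L₂ = 1.3102653×10⁻⁶ → Δ(αL) = 3.25430347×10⁻⁵ m/K
ΔT = 1.12×10⁻² / 3.25430347×10⁻⁵ = 344.160 K, so T = 12.4 + 344.160 = 356.560 °C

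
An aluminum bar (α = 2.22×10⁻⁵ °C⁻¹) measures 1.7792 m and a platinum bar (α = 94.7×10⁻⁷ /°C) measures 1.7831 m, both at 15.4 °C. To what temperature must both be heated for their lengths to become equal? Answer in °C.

Equal length when α₁L₁ΔT − α₂L₂ΔT = L₂ − L₁ = 3.90×10⁻³ m
α₁L₁ = 3.949824×10⁻⁵, α₂L₂ = 1.6885957×10⁻⁵ → Δ(αL) = 2.2612283×10⁻⁵ m/K
ΔT = 3.90×10⁻³ / 2.2612283×10⁻⁵ = 172.473 K, so T = 15.4 + 172.473 = 187.873 °C

T = 187.9 °C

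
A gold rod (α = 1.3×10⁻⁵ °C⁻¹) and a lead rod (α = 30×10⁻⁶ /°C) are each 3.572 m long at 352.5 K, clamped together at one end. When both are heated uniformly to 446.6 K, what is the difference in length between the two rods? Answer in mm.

5.71 mm

ΔT = 94.1 K
gold: ΔL = 1.3×10⁻⁵ × 3.572 m × 94.1 = 4.3696×10⁻³ m = 4.3696 mm
lead: ΔL = 30×10⁻⁶ × 3.572 m × 94.1 = 1.0084×10⁻² m = 10.084 mm
difference = 10.084 − 4.3696 = 5.7144 mm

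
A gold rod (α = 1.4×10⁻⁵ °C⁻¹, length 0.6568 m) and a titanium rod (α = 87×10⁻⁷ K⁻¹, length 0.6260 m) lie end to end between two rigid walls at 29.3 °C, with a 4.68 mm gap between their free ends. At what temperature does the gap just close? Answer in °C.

Gap closes when ΔL₁ + ΔL₂ = 4.68 mm = 4.68×10⁻³ m
(α₁L₁ + α₂L₂)ΔT = g
α₁L₁ + α₂L₂ = 1.4×10⁻⁵×0.6568 + 87×10⁻⁷×0.6260 = 1.46414×10⁻⁵ m/K
ΔT = 4.68×10⁻³ / 1.46414×10⁻⁵ = 319.64 K
T = 29.3 + 319.64 = 348.94 °C

T = 349 °C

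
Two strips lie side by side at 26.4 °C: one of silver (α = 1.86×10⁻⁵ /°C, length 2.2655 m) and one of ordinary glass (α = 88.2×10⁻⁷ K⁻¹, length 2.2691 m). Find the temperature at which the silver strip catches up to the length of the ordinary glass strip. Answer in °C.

T = 189.1 °C

Equal length when α₁L₁ΔT − α₂L₂ΔT = L₂ − L₁ = 3.60×10⁻³ m
α₁L₁ = 4.21383×10⁻⁵, α₂L₂ = 2.0013462×10⁻⁵ → Δ(αL) = 2.2124838×10⁻⁵ m/K
ΔT = 3.60×10⁻³ / 2.2124838×10⁻⁵ = 162.713 K, so T = 26.4 + 162.713 = 189.113 °C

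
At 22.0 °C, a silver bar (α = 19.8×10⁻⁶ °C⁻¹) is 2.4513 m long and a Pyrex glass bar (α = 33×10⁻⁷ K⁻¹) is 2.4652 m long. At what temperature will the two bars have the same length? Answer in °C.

T = 366.1 °C

L₁(1 + α₁ΔT) = L₂(1 + α₂ΔT) ⇒ ΔT = (L₂ − L₁)/(α₁L₁ − α₂L₂)
L₂ − L₁ = 2.4652 − 2.4513 = 1.39×10⁻² m
α₁L₁ − α₂L₂ = 19.8×10⁻⁶×2.4513 − 33×10⁻⁷×2.4652 = 4.040058×10⁻⁵ m/K
ΔT = 1.39×10⁻² / 4.040058×10⁻⁵ = 344.054 K
T = 22.0 + 344.054 = 366.054 °C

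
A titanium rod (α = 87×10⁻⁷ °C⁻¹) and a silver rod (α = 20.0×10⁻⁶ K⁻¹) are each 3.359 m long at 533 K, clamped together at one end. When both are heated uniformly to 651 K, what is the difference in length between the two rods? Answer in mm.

ΔT = 118 K
titanium: ΔL = 87×10⁻⁷ × 3.359 m × 118 = 3.4483×10⁻³ m = 3.4483 mm
silver: ΔL = 20.0×10⁻⁶ × 3.359 m × 118 = 7.9272×10⁻³ m = 7.9272 mm
difference = 7.9272 − 3.4483 = 4.4789 mm

4.48 mm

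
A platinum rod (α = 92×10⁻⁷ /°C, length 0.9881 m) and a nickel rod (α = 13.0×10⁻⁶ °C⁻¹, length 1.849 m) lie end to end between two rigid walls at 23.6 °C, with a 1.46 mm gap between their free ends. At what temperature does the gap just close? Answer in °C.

α₁L₁ = 9.09052×10⁻⁶ m/K, α₂L₂ = 2.4037×10⁻⁵ m/K → total 3.312752×10⁻⁵ m/K
ΔT = g/(α₁L₁+α₂L₂) = 1.46×10⁻³ / 3.312752×10⁻⁵ = 44.072 K
T = 23.6 + 44.072 = 67.672 °C

T = 67.7 °C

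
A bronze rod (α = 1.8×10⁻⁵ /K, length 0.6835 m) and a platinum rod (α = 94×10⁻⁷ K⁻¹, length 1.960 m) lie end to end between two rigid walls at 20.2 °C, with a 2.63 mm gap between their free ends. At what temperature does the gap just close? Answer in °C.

T = 106 °C

α₁L₁ = 1.2303×10⁻⁵ m/K, α₂L₂ = 1.8424×10⁻⁵ m/K → total 3.0727×10⁻⁵ m/K
ΔT = g/(α₁L₁+α₂L₂) = 2.63×10⁻³ / 3.0727×10⁻⁵ = 85.59 K
T = 20.2 + 85.59 = 105.79 °C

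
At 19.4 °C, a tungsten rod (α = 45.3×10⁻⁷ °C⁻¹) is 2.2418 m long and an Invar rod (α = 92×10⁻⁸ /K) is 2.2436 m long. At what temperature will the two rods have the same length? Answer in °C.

T = 241.9 °C

L₁(1 + α₁ΔT) = L₂(1 + α₂ΔT) ⇒ ΔT = (L₂ − L₁)/(α₁L₁ − α₂L₂)
L₂ − L₁ = 2.2436 − 2.2418 = 1.80×10⁻³ m
α₁L₁ − α₂L₂ = 45.3×10⁻⁷×2.2418 − 92×10⁻⁸×2.2436 = 8.091242×10⁻⁶ m/K
ΔT = 1.80×10⁻³ / 8.091242×10⁻⁶ = 222.463 K
T = 19.4 + 222.463 = 241.863 °C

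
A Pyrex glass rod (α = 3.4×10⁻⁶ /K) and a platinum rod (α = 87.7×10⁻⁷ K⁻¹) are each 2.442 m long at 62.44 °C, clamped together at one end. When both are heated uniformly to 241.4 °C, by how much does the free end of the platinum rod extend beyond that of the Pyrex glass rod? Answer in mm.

ΔT = 178.96 K
Pyrex glass: ΔL = 3.4×10⁻⁶ × 2.442 m × 178.96 = 1.4859×10⁻³ m = 1.4859 mm
platinum: ΔL = 87.7×10⁻⁷ × 2.442 m × 178.96 = 3.8327×10⁻³ m = 3.8327 mm
difference = 3.8327 − 1.4859 = 2.3468 mm

2.35 mm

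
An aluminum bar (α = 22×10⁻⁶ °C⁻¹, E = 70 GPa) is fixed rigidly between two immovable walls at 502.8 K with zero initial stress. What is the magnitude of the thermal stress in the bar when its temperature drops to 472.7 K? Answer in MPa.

Fully constrained: the free strain ε = αΔT is blocked, so σ = Eε = EαΔT.
|ΔT| = 30.1 K
σ = 70.0×10⁹ × 22×10⁻⁶ × 30.1 = 4.64×10⁷ Pa

σ = 46.4 MPa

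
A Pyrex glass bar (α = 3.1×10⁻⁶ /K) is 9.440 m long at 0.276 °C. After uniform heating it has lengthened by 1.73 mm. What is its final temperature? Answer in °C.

T = 59.4 °C

ΔL = αL₀ΔT ⇒ ΔT = ΔL / (αL₀)
ΔT = 1.73×10⁻³ m / (3.1×10⁻⁶ × 9.440 m) = 59.117 K
T = 0.276 + 59.117 = 59.393 °C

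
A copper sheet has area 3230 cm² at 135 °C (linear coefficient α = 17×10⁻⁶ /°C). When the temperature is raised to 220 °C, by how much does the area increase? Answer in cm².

Area coefficient ≈ 2α; |ΔT| = 85 K
ΔA = 2αA₀ΔT = 2(17×10⁻⁶)(3230)(85) = 9.33 cm²

ΔA = 9.33 cm²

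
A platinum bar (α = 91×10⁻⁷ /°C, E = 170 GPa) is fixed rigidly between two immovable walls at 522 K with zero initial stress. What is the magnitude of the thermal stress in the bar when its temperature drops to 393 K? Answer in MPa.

Fully constrained: the free strain ε = αΔT is blocked, so σ = Eε = EαΔT.
|ΔT| = 129 K
σ = 170×10⁹ × 91×10⁻⁷ × 129 = 2.00×10⁸ Pa

σ = 200 MPa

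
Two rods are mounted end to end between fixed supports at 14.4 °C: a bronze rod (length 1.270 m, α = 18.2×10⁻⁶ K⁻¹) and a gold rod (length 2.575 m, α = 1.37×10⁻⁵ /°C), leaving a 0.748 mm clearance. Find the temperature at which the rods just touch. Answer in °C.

T = 27.2 °C

α₁L₁ = 2.3114×10⁻⁵ m/K, α₂L₂ = 3.52775×10⁻⁵ m/K → total 5.83915×10⁻⁵ m/K
ΔT = g/(α₁L₁+α₂L₂) = 7.48×10⁻⁴ / 5.83915×10⁻⁵ = 12.810 K
T = 14.4 + 12.810 = 27.210 °C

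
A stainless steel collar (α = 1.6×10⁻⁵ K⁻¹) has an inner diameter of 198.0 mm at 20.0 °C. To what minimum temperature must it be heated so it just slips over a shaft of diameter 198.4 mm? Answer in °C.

Required Δd = 198.4 − 198.0 = 0.4 mm
Δd = αd₀ΔT ⇒ ΔT = Δd/(αd₀) = 0.4 / (1.6×10⁻⁵ × 198.0) = 126.26 K
T_min = 20.0 + 126.26 = 146.26 °C

T = 146 °C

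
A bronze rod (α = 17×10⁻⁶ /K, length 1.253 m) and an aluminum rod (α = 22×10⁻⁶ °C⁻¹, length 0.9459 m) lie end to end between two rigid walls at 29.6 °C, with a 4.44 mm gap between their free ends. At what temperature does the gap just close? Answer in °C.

T = 135 °C

α₁L₁ = 2.1301×10⁻⁵ m/K, α₂L₂ = 2.08098×10⁻⁵ m/K → total 4.21108×10⁻⁵ m/K
ΔT = g/(α₁L₁+α₂L₂) = 4.44×10⁻³ / 4.21108×10⁻⁵ = 105.44 K
T = 29.6 + 105.44 = 135.04 °C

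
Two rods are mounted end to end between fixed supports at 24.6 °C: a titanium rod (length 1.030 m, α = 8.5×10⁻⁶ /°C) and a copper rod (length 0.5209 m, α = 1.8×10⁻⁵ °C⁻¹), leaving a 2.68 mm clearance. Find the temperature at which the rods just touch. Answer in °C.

T = 172 °C

Gap closes when ΔL₁ + ΔL₂ = 2.68 mm = 2.68×10⁻³ m
(α₁L₁ + α₂L₂)ΔT = g
α₁L₁ + α₂L₂ = 8.5×10⁻⁶×1.030 + 1.8×10⁻⁵×0.5209 = 1.81312×10⁻⁵ m/K
ΔT = 2.68×10⁻³ / 1.81312×10⁻⁵ = 147.81 K
T = 24.6 + 147.81 = 172.41 °C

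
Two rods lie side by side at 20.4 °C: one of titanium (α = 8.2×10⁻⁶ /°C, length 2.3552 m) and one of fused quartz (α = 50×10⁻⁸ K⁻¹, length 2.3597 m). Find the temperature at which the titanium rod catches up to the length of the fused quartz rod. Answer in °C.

L₁(1 + α₁ΔT) = L₂(1 + α₂ΔT) ⇒ ΔT = (L₂ − L₁)/(α₁L₁ − α₂L₂)
L₂ − L₁ = 2.3597 − 2.3552 = 4.50×10⁻³ m
α₁L₁ − α₂L₂ = 8.2×10⁻⁶×2.3552 − 50×10⁻⁸×2.3597 = 1.813279×10⁻⁵ m/K
ΔT = 4.50×10⁻³ / 1.813279×10⁻⁵ = 248.169 K
T = 20.4 + 248.169 = 268.569 °C

T = 268.6 °C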